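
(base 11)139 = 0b10100011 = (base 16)a3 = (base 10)163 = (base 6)431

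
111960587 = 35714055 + 76246532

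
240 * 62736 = 15056640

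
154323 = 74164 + 80159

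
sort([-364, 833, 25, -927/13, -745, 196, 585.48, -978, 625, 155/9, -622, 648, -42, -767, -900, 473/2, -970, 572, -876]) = [-978, -970, -900, -876, -767, -745, -622, -364, -927/13, -42, 155/9, 25, 196, 473/2, 572, 585.48, 625, 648, 833]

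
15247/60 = 254 + 7/60 ≈ 254.12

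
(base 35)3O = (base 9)153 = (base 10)129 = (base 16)81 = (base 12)A9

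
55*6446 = 354530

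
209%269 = 209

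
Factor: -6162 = -1 * 2^1 * 3^1 * 13^1 * 79^1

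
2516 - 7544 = -5028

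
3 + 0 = 3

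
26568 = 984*27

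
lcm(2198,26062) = 182434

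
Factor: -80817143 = -1*11^1*2089^1*3517^1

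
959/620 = 1 + 339/620≈1.55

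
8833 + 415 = 9248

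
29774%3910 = 2404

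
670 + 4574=5244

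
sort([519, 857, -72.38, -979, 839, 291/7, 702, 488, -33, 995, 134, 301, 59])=[-979, -72.38, -33, 291/7, 59, 134, 301, 488, 519, 702, 839, 857, 995]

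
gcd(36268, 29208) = 4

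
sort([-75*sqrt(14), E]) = [-75*sqrt(14), E]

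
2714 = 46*59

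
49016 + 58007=107023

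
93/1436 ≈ 0.0648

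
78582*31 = 2436042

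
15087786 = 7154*2109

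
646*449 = 290054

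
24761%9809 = 5143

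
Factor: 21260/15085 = 2^2 * 7^ (-1) * 431^ (-1) * 1063^1 = 4252/3017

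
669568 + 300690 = 970258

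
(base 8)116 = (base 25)33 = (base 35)28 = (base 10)78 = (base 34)2a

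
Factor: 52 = 2^2 * 13^1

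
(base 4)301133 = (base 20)7i7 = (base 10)3167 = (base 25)51h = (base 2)110001011111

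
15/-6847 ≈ -0.00219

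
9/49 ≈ 0.184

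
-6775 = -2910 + -3865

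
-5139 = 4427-9566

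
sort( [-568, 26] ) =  [-568, 26] 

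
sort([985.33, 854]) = [854, 985.33]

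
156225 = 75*2083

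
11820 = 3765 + 8055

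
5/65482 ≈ 0.0000764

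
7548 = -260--7808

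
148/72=37/18 ≈ 2.06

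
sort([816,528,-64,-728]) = [-728,-64,528,816]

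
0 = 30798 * 0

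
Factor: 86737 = 7^1 * 12391^1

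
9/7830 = 1/870 ≈ 0.00115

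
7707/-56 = -137 - 5/8 ≈ -137.63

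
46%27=19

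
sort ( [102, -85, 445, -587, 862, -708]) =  [-708, -587, -85, 102, 445, 862]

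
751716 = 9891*76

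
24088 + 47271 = 71359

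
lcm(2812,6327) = 25308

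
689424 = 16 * 43089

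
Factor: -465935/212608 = -1 * 2^(-7) * 5^1 * 11^(-1) * 151^(-1) * 93187^1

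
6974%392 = 310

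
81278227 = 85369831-4091604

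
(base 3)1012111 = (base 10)877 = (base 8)1555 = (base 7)2362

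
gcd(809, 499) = 1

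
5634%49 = 48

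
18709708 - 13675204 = 5034504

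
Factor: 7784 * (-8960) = -1 * 2^11 * 5^1 * 7^2 * 139^1 = -69744640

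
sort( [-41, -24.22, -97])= [-97, -41, -24.22]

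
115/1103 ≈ 0.104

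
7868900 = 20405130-12536230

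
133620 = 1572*85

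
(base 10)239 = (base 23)a9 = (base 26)95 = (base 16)ef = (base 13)155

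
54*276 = 14904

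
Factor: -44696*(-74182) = 2^4*29^1*37^1*151^1*1279^1 = 3315638672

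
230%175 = 55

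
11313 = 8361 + 2952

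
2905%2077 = 828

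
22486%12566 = 9920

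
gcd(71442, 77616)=882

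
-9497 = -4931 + -4566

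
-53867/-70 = 769 + 37/70 ≈ 769.53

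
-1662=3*(-554)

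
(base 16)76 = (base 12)9a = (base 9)141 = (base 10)118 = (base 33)3j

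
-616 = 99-715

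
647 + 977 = 1624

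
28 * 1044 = 29232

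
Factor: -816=-1 * 2^4 * 3^1 * 17^1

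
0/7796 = 0 = 0.00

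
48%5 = 3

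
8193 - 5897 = 2296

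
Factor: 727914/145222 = 3^1 * 7^(-1) * 23^(-1) * 269^1 = 807/161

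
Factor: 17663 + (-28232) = -1*3^1*13^1*271^1 = -10569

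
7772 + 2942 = 10714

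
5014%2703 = 2311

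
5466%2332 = 802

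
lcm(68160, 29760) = 2112960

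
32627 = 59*553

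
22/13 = 1 + 9/13 ≈ 1.69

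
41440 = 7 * 5920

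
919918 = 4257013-3337095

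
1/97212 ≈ 0.0000103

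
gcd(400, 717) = 1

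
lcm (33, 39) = 429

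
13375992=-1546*(-8652) 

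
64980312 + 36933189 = 101913501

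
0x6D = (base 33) 3A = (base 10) 109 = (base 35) 34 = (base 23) 4H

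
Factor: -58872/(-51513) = 2^3 * 7^(-1) = 8/7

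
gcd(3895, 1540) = 5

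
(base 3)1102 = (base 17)24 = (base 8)46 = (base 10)38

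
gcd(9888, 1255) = 1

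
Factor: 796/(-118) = -1 * 2^1 * 59^(-1) * 199^1 = -398/59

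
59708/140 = 426+17/35 ≈ 426.49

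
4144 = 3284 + 860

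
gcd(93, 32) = 1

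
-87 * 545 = -47415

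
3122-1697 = 1425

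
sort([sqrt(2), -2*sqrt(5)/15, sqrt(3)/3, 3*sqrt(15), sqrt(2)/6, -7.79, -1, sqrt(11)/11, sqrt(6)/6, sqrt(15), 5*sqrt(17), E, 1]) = [-7.79, -1, -2*sqrt(5)/15, sqrt(2)/6, sqrt(11)/11, sqrt(6)/6, sqrt(3)/3, 1, sqrt(2), E, sqrt(15), 3*sqrt(15), 5*sqrt(17)]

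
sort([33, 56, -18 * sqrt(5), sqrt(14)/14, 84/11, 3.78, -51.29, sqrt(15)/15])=[-51.29, -18 * sqrt(5), sqrt(15)/15, sqrt(14)/14, 3.78, 84/11, 33, 56]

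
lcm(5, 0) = 0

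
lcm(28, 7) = 28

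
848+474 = 1322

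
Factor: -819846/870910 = -1*3^2*5^(-1)*17^(-1)*37^1*47^(-1)*109^(-1)*1231^1 = -409923/435455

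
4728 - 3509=1219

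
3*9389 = 28167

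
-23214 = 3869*(-6)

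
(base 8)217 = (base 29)4r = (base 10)143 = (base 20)73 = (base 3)12022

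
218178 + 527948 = 746126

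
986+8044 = 9030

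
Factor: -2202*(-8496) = 2^5*3^3*59^1*367^1 = 18708192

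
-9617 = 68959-78576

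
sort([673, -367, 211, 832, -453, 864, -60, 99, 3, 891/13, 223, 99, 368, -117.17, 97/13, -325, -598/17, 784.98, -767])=[-767, -453, -367, -325, -117.17, -60, -598/17, 3, 97/13, 891/13, 99, 99, 211, 223, 368, 673, 784.98, 832, 864]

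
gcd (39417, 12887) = 7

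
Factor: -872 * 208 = -1 * 2^7 * 13^1 * 109^1 = -181376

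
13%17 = 13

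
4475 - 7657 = -3182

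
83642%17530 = 13522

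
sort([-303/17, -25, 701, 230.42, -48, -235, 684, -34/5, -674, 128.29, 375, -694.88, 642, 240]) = [-694.88, -674, -235, -48, -25, -303/17, -34/5, 128.29, 230.42, 240, 375, 642, 684, 701]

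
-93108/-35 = 2660+8/35 ≈ 2660.23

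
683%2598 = 683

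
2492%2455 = 37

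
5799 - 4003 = 1796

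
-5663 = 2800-8463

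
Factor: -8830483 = -1*71^1*277^1*449^1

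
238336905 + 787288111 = 1025625016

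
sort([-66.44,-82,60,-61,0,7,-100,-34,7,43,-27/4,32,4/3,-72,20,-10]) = [-100,-82,-72,-66.44,-61,-34,-10,-27/4,0,4/3,7,7,20,32,43,60]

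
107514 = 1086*99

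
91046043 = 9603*9481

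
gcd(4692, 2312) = 68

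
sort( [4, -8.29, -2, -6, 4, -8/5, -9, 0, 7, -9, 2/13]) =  [-9, -9, -8.29, -6, -2, -8/5, 0, 2/13, 4, 4, 7]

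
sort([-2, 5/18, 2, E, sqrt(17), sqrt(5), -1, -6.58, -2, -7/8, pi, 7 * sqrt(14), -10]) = [-10, -6.58, -2, -2, -1, -7/8, 5/18, 2, sqrt(5), E, pi, sqrt(17), 7 * sqrt(14)]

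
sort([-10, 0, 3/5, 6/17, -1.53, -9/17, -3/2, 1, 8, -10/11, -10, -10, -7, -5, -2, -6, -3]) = [-10, -10, -10, -7, -6, -5, -3, -2, -1.53, -3/2, -10/11, -9/17, 0, 6/17, 3/5, 1, 8]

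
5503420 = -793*(-6940)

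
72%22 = 6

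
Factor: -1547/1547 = -1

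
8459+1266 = 9725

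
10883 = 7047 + 3836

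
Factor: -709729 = -1*709729^1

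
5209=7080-1871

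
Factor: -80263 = -1*80263^1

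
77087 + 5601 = 82688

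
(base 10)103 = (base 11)94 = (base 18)5d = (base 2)1100111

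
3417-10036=-6619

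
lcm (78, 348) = 4524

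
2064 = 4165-2101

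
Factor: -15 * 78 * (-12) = 2^3 * 3^3 * 5^1 * 13^1 = 14040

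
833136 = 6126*136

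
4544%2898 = 1646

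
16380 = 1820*9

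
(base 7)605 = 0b100101011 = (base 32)9b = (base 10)299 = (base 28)aj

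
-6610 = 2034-8644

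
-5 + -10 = -15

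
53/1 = 53 = 53.00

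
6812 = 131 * 52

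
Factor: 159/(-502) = -1*2^(-1)*3^1*53^1*251^(-1)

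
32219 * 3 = 96657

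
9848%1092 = 20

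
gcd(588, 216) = 12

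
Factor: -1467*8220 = -1*2^2*3^3*5^1*137^1*163^1 = -12058740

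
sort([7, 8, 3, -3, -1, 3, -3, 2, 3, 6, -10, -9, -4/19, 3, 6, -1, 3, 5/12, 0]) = [-10, -9, -3, -3, -1, -1, -4/19, 0, 5/12, 2, 3, 3, 3, 3, 3, 6, 6, 7, 8]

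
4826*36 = 173736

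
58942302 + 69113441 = 128055743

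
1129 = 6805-5676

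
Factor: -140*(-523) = 2^2*5^1*7^1*523^1 = 73220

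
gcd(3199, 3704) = 1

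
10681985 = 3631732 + 7050253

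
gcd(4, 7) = 1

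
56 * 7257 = 406392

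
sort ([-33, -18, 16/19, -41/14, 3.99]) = [-33, -18, -41/14, 16/19, 3.99]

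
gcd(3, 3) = 3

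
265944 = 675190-409246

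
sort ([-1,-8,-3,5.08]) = [-8,-3,-1,5.08]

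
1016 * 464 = 471424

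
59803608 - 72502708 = -12699100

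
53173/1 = 53173 = 53173.00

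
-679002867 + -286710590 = -965713457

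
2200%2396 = 2200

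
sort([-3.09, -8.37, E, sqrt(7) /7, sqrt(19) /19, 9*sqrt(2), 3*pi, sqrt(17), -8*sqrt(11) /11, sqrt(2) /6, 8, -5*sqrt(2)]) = [-8.37, -5*sqrt(2), -3.09, -8*sqrt(11) /11, sqrt(19) /19, sqrt(2) /6, sqrt(7) /7, E, sqrt(17), 8, 3*pi, 9*sqrt(2)]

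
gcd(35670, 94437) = 3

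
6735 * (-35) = -235725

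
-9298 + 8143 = -1155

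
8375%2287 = 1514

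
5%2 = 1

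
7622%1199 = 428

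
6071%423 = 149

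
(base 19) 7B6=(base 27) 3KF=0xAB6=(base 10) 2742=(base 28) 3DQ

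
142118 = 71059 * 2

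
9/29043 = 1/3227 ≈ 0.000310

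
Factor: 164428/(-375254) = -1*2^1*101^1*461^(-1) = -202/461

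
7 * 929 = 6503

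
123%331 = 123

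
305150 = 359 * 850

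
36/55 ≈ 0.655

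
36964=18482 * 2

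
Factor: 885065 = 5^1*177013^1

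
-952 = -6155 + 5203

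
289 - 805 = -516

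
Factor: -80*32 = -1*2^9*5^1 = -2560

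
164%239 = 164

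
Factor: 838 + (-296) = 2^1 * 271^1 = 542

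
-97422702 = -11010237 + -86412465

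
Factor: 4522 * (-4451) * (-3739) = 2^1 * 7^1 * 17^1 * 19^1 * 3739^1 * 4451^1 = 75256430858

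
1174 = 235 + 939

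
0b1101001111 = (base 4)31033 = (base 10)847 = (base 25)18m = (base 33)pm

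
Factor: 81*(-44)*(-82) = 2^3*3^4*11^1*41^1 = 292248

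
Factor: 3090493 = 7^1*441499^1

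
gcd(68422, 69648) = 2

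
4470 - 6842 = -2372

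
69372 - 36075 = 33297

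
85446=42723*2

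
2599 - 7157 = -4558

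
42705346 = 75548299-32842953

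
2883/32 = 90 + 3/32 ≈ 90.09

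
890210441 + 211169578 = 1101380019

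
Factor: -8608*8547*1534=-1*2^6*3^1*7^1*11^1*13^1*37^1*59^1*269^1=-112860331584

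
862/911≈0.946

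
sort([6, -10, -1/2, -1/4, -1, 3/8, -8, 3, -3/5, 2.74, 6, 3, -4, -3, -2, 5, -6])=[-10, -8, -6, -4, -3, -2, -1, -3/5, -1/2, -1/4, 3/8, 2.74, 3, 3, 5, 6, 6]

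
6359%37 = 32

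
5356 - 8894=-3538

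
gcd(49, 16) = 1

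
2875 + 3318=6193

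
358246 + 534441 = 892687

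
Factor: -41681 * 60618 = -1 * 2^1 * 3^1 * 10103^1 * 41681^1 = -2526618858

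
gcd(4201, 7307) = 1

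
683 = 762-79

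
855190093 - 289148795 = 566041298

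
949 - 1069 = -120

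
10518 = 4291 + 6227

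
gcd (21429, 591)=3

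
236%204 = 32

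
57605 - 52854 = 4751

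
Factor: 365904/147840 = 2^(-3)*3^2*5^(-1)*11^1 = 99/40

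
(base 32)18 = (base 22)1i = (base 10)40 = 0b101000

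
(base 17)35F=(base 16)3C7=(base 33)TA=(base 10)967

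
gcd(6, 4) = 2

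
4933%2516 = 2417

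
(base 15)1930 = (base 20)dc5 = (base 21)c76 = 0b1010101000101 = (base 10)5445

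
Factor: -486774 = -1*2^1*3^2*27043^1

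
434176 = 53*8192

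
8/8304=1/1038 ≈ 0.000963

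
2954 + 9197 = 12151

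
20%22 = 20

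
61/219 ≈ 0.279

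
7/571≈0.0123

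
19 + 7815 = 7834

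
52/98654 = 26/49327 ≈ 0.000527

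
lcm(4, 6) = 12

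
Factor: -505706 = -1 * 2^1 * 149^1 * 1697^1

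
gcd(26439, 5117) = 7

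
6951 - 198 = 6753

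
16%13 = 3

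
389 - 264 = 125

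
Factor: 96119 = 277^1 * 347^1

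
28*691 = 19348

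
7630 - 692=6938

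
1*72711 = 72711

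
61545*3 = 184635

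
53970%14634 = 10068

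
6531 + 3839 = 10370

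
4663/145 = 32 + 23/145 ≈ 32.16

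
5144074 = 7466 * 689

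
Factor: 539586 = 2^1*3^2*31^1*967^1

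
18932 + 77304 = 96236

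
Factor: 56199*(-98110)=-1*2^1*3^1*5^1*11^1*13^1*131^1*9811^1=-5513683890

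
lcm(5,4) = 20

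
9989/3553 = 2 + 2883/3553 ≈ 2.81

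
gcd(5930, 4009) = 1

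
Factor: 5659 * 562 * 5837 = 2^1 * 13^1 * 281^1 * 449^1 * 5659^1 = 18563749646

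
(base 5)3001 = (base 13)22c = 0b101111000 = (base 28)dc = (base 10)376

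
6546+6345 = 12891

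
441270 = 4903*90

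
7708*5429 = 41846732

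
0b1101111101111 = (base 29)8eh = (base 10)7151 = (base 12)417b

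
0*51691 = 0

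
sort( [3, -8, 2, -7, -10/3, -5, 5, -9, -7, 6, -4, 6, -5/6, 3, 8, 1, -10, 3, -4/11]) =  [-10, -9, -8, -7, -7, -5, -4, -10/3, -5/6, -4/11, 1, 2, 3, 3, 3, 5, 6, 6, 8]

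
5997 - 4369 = 1628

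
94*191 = 17954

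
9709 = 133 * 73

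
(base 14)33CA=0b10001100100110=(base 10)8998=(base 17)1E25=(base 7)35143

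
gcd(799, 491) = 1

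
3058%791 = 685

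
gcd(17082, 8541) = 8541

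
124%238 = 124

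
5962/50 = 119+6/25 = 119.24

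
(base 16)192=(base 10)402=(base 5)3102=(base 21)j3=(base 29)dp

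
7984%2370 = 874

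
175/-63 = -25/9 ≈ -2.78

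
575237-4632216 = -4056979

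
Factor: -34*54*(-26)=2^3*3^3*13^1*17^1=47736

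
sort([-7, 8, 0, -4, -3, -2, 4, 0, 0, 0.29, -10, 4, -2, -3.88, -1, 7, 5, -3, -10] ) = [-10, -10, -7, -4, -3.88, -3, -3, -2, -2, -1, 0, 0, 0, 0.29, 4, 4, 5, 7, 8] 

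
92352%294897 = 92352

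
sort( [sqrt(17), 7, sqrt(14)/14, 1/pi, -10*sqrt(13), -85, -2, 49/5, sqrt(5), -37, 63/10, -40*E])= [-40*E, -85, -37, -10*sqrt(13), -2, sqrt(14)/14, 1/pi, sqrt(5), sqrt(17), 63/10, 7, 49/5]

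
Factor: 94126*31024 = 2^5*7^1*19^1*277^1*2477^1 = 2920165024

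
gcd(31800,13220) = 20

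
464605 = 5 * 92921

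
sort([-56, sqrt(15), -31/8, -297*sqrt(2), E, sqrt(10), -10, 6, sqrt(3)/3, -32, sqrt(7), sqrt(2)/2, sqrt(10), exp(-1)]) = [-297*sqrt(2), -56, -32, -10, -31/8, exp(-1), sqrt(3)/3, sqrt(2)/2, sqrt(7), E, sqrt(10), sqrt(10), sqrt(15), 6]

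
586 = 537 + 49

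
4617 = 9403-4786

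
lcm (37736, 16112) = 1433968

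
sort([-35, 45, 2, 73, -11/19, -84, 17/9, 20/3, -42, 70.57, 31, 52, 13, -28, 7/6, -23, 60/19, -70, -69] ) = [-84, -70, -69, -42, -35, -28, -23, -11/19, 7/6, 17/9, 2, 60/19, 20/3, 13, 31, 45, 52, 70.57, 73] 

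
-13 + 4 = -9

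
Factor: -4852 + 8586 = 2^1*1867^1 = 3734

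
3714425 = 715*5195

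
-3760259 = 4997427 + -8757686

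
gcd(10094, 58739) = 1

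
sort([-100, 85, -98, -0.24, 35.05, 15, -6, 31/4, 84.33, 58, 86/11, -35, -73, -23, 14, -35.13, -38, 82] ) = [-100, -98, -73, -38, -35.13, -35, -23, -6, -0.24, 31/4, 86/11, 14, 15, 35.05, 58, 82, 84.33, 85] 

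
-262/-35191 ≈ 0.00745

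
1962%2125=1962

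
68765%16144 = 4189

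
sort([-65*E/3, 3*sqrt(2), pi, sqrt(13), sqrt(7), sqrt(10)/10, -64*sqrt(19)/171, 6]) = [-65*E/3, -64*sqrt(19)/171, sqrt(10)/10, sqrt(7), pi, sqrt(13), 3*sqrt(2), 6]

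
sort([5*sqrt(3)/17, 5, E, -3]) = [-3, 5*sqrt(3)/17, E, 5]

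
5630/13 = 433+1/13 ≈ 433.08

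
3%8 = 3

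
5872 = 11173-5301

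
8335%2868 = 2599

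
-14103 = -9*1567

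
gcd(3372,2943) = 3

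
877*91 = 79807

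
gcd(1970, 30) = 10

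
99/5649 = 33/1883≈0.0175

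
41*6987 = 286467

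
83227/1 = 83227 = 83227.00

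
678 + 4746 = 5424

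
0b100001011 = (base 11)223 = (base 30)8r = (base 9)326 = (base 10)267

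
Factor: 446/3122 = 7^(-1) = 1/7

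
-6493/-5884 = 1 + 609/5884 ≈ 1.10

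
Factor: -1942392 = -1*2^3*3^1*80933^1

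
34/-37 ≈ -0.919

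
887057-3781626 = -2894569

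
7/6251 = 1/893 ≈ 0.00112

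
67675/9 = 7519 + 4/9 ≈ 7519.44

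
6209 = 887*7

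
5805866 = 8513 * 682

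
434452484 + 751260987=1185713471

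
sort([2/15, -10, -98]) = [-98, -10, 2/15]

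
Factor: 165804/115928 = 2^(-1)*3^1*41^1*43^(-1) = 123/86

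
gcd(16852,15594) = 2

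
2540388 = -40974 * (-62)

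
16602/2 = 8301 = 8301.00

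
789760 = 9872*80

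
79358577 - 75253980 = 4104597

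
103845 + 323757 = 427602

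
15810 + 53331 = 69141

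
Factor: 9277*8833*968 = 2^3*11^4*73^1*9277^1 = 79321541288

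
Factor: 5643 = 3^3*11^1*19^1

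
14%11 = 3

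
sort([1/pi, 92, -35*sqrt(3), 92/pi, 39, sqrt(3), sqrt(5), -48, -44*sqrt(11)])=[-44*sqrt(11), -35*sqrt(3), -48, 1/pi, sqrt(3), sqrt(5), 92/pi, 39, 92]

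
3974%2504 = 1470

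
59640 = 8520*7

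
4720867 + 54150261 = 58871128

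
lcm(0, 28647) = 0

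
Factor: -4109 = -1*7^1*587^1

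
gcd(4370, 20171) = 23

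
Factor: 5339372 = 2^2*593^1*2251^1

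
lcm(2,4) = 4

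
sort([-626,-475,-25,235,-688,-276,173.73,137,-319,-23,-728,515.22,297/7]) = [-728,-688,-626,-475,-319,-276,-25,-23,297/7,137,173.73,235,515.22]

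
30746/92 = 15373/46≈334.20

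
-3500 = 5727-9227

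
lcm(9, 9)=9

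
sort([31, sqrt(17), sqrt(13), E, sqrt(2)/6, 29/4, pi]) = [sqrt(2)/6, E, pi, sqrt(13), sqrt(17), 29/4, 31]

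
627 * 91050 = 57088350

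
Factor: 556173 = 3^3 * 20599^1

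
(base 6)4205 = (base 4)32231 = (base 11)786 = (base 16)3ad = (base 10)941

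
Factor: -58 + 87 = 29^1 = 29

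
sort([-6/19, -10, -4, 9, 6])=[-10, -4, -6/19, 6, 9]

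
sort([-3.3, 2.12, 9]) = [-3.3, 2.12, 9]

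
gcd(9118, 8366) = 94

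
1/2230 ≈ 0.000448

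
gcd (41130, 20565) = 20565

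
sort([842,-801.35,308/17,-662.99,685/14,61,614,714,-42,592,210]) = [-801.35,-662.99,-42,308/17,685/14,61,210,592,614,714,842]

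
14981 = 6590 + 8391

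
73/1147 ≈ 0.0636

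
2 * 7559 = 15118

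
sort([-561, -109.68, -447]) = [-561, -447, -109.68]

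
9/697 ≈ 0.0129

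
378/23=16 + 10/23 ≈ 16.43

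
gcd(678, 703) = 1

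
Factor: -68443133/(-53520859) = 7^(-1) * 11^1 * 31^1 * 200713^1 * 7645837^(-1)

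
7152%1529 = 1036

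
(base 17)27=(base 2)101001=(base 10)41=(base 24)1h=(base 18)25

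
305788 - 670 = 305118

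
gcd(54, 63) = 9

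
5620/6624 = 1405/1656 ≈ 0.848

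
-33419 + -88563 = -121982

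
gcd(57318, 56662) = 82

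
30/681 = 10/227 ≈ 0.0441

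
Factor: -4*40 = -1*2^5*5^1 = -160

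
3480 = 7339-3859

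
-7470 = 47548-55018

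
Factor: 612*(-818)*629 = -1*2^3*3^2*17^2*37^1*409^1 = -314887464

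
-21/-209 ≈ 0.100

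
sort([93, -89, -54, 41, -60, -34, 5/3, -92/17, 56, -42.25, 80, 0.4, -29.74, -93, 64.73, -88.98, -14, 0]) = [-93, -89, -88.98, -60, -54, -42.25, -34, -29.74, -14, -92/17, 0, 0.4, 5/3, 41, 56, 64.73, 80, 93]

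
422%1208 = 422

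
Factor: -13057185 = -1 * 3^1 * 5^1 * 870479^1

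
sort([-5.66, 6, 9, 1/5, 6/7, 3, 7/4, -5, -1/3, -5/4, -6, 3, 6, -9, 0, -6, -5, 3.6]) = [-9, -6, -6, -5.66, -5, -5, -5/4, -1/3, 0, 1/5, 6/7, 7/4, 3, 3, 3.6, 6, 6, 9]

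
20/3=6 + 2/3 ≈ 6.67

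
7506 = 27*278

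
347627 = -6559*(-53)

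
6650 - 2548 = 4102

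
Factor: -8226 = -1*2^1*3^2*457^1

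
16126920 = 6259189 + 9867731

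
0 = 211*0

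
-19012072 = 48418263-67430335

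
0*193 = 0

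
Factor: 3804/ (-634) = -1 * 2^1 * 3^1 = -6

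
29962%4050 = 1612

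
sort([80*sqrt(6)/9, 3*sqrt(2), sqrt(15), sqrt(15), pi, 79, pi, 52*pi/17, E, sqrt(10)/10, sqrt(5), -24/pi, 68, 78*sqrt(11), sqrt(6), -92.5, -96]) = [-96, -92.5, -24/pi, sqrt(10)/10, sqrt(5), sqrt(6), E, pi, pi, sqrt(15), sqrt(15), 3*sqrt(2), 52*pi/17, 80*sqrt(6)/9, 68, 79, 78*sqrt(11)]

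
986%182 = 76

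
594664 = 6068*98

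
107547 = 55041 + 52506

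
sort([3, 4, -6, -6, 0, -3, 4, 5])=[-6, -6, -3, 0, 3, 4, 4, 5]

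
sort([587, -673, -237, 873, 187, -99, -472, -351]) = [-673, -472, -351, -237, -99, 187, 587, 873]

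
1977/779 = 2 + 419/779 ≈ 2.54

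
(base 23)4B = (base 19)58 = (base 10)103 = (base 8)147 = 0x67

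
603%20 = 3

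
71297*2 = 142594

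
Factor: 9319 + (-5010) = 31^1 * 139^1 = 4309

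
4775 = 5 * 955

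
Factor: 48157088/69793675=2^5*5^ (-2)*214987^1*398821^ (-1)=6879584/9970525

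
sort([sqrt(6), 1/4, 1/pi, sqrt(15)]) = [1/4, 1/pi, sqrt(6), sqrt(15)]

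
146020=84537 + 61483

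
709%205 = 94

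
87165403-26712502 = 60452901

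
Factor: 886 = 2^1*443^1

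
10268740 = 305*33668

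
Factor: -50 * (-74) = 2^2 * 5^2 * 37^1 = 3700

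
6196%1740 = 976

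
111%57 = 54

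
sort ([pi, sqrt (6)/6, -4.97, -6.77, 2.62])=[-6.77, -4.97, sqrt (6)/6, 2.62, pi]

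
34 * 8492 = 288728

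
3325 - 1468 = 1857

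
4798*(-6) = -28788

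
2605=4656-2051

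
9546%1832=386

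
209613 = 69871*3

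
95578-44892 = 50686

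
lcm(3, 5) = 15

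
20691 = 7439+13252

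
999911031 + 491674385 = 1491585416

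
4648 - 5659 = -1011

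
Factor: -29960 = -1*2^3*5^1*7^1*107^1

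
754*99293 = 74866922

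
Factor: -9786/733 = -1 * 2^1 * 3^1 * 7^1 * 233^1 * 733^(-1)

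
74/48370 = 37/24185 ≈ 0.00153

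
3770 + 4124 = 7894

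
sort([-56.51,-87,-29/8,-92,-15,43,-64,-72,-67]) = [-92,-87,-72,-67,-64,-56.51,-15,-29/8,43]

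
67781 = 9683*7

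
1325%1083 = 242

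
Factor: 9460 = 2^2 * 5^1 * 11^1 * 43^1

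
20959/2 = 10479+1/2 = 10479.50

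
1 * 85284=85284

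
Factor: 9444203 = 61^1*154823^1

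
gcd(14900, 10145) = 5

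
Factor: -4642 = -1*2^1*11^1*211^1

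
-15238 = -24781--9543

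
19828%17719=2109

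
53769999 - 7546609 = 46223390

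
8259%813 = 129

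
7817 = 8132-315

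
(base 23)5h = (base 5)1012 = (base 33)40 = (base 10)132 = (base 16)84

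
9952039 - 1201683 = 8750356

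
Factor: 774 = 2^1 * 3^2 * 43^1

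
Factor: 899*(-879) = -1*3^1*29^1*31^1*293^1 = -790221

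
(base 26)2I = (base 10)70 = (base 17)42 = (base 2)1000110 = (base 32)26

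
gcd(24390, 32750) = 10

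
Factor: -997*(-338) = 2^1*13^2*997^1 = 336986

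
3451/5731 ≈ 0.602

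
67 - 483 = -416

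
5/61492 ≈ 0.0000813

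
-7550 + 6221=-1329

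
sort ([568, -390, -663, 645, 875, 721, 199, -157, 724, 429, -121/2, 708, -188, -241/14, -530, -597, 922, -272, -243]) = [-663, -597, -530, -390, -272, -243, -188, -157, -121/2, -241/14, 199, 429, 568, 645, 708, 721, 724, 875, 922]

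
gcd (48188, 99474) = 2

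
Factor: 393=3^1 * 131^1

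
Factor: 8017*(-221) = -1*13^1*17^1*8017^1 = -1771757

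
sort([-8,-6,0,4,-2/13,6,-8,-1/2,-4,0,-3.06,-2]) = [-8,-8,-6,-4,-3.06,-2,-1/2,-2/13,0,0,4,6]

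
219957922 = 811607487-591649565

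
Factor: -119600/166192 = -1*5^2*17^(-1)*23^1*47^(-1) = -575/799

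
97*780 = 75660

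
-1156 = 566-1722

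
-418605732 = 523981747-942587479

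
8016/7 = 1145 + 1/7 ≈ 1145.14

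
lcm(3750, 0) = 0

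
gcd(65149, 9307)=9307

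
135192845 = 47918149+87274696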